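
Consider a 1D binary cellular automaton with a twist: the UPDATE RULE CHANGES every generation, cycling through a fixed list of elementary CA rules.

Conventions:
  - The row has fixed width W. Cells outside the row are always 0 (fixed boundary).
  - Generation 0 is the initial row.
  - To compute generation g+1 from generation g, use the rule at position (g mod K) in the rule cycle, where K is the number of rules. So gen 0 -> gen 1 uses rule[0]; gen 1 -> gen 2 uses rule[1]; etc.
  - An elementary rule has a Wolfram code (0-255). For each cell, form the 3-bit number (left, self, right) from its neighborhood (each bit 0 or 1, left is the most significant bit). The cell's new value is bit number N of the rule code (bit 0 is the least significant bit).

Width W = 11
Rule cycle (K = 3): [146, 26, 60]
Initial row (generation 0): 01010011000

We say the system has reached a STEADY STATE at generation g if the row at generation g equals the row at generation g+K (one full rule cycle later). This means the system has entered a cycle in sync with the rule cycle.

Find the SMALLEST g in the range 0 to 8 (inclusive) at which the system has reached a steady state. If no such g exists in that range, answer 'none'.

Gen 0: 01010011000
Gen 1 (rule 146): 10001100100
Gen 2 (rule 26): 01011011010
Gen 3 (rule 60): 01110110111
Gen 4 (rule 146): 10100000010
Gen 5 (rule 26): 00010000101
Gen 6 (rule 60): 00011000111
Gen 7 (rule 146): 00100101010
Gen 8 (rule 26): 01011000001
Gen 9 (rule 60): 01110100001
Gen 10 (rule 146): 10100010010
Gen 11 (rule 26): 00010101101

Answer: none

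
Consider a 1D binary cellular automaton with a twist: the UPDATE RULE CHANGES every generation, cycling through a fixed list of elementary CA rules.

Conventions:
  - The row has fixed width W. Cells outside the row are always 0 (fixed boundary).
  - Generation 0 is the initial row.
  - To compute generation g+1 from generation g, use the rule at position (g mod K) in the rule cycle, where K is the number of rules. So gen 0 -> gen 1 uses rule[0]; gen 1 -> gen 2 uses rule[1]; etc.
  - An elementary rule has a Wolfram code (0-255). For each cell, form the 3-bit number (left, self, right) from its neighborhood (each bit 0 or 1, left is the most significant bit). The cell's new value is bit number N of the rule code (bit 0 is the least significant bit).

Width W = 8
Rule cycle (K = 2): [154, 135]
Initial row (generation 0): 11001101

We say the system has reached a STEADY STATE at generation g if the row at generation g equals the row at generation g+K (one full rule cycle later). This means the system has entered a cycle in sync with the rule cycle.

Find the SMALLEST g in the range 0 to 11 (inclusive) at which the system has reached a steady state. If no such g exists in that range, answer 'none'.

Answer: none

Derivation:
Gen 0: 11001101
Gen 1 (rule 154): 10111000
Gen 2 (rule 135): 10010011
Gen 3 (rule 154): 01101110
Gen 4 (rule 135): 10000100
Gen 5 (rule 154): 01001010
Gen 6 (rule 135): 11011010
Gen 7 (rule 154): 10010001
Gen 8 (rule 135): 10110111
Gen 9 (rule 154): 00100110
Gen 10 (rule 135): 11101000
Gen 11 (rule 154): 11000100
Gen 12 (rule 135): 00011101
Gen 13 (rule 154): 00111000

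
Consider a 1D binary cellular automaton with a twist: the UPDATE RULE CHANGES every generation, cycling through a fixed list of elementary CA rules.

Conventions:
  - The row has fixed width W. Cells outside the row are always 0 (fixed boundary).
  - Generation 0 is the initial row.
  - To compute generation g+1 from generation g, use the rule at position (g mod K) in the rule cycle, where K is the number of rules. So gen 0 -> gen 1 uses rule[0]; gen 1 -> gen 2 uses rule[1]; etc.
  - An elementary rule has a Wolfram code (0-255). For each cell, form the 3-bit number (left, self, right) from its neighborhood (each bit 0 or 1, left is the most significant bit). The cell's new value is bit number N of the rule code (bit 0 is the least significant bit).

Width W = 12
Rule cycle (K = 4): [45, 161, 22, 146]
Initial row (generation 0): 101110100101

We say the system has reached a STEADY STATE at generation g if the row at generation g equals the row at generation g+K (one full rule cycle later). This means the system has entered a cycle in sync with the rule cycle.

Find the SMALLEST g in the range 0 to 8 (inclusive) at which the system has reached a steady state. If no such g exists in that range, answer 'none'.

Answer: none

Derivation:
Gen 0: 101110100101
Gen 1 (rule 45): 111001100111
Gen 2 (rule 161): 010000000010
Gen 3 (rule 22): 111000000111
Gen 4 (rule 146): 010100001010
Gen 5 (rule 45): 011101101110
Gen 6 (rule 161): 001010010100
Gen 7 (rule 22): 011011110110
Gen 8 (rule 146): 100001100001
Gen 9 (rule 45): 101101001101
Gen 10 (rule 161): 010010000010
Gen 11 (rule 22): 111111000111
Gen 12 (rule 146): 011110101010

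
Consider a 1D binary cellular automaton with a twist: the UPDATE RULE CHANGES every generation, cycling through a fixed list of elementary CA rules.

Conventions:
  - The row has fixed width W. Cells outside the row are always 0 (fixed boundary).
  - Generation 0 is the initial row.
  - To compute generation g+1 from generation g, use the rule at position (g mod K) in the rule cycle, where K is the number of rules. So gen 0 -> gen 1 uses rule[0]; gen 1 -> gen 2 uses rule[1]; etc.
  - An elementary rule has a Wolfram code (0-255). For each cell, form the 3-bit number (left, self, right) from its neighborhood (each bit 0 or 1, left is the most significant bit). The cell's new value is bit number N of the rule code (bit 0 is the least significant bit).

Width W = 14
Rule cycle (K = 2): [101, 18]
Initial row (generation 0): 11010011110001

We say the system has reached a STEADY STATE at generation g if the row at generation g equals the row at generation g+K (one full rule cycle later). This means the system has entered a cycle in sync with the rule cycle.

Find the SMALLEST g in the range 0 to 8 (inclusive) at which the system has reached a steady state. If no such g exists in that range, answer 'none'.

Answer: 4

Derivation:
Gen 0: 11010011110001
Gen 1 (rule 101): 01110000010101
Gen 2 (rule 18): 10001000100000
Gen 3 (rule 101): 10101010101111
Gen 4 (rule 18): 00000000000000
Gen 5 (rule 101): 11111111111111
Gen 6 (rule 18): 00000000000000
Gen 7 (rule 101): 11111111111111
Gen 8 (rule 18): 00000000000000
Gen 9 (rule 101): 11111111111111
Gen 10 (rule 18): 00000000000000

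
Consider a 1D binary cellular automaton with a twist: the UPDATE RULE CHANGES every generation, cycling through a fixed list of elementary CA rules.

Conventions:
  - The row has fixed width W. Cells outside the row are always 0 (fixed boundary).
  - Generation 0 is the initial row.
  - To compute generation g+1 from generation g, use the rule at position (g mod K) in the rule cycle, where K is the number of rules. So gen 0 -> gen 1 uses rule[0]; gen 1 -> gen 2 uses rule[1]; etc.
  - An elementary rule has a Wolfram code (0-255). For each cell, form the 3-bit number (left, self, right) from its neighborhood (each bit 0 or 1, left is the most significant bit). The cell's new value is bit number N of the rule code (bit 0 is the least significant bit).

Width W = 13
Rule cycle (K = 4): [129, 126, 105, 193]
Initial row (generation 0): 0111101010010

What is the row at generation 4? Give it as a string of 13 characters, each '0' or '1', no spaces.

Answer: 0000000111111

Derivation:
Gen 0: 0111101010010
Gen 1 (rule 129): 0011000000000
Gen 2 (rule 126): 0111100000000
Gen 3 (rule 105): 0100101111111
Gen 4 (rule 193): 0000000111111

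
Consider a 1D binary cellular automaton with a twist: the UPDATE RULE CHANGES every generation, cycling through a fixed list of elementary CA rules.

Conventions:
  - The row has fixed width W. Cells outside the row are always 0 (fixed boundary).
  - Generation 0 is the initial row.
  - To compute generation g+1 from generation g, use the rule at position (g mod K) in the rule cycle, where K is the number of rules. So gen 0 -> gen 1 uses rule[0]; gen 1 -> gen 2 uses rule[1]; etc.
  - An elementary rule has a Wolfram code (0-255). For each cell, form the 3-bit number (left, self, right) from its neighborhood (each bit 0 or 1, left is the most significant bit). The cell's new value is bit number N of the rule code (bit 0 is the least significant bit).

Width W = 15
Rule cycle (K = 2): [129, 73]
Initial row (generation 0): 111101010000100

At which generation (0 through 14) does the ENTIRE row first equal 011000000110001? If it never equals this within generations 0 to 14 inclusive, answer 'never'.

Answer: 1

Derivation:
Gen 0: 111101010000100
Gen 1 (rule 129): 011000000110001
Gen 2 (rule 73): 011011110110100
Gen 3 (rule 129): 000001100000001
Gen 4 (rule 73): 111101101111100
Gen 5 (rule 129): 011000000111001
Gen 6 (rule 73): 011011110101000
Gen 7 (rule 129): 000001100000011
Gen 8 (rule 73): 111101101111011
Gen 9 (rule 129): 011000000110000
Gen 10 (rule 73): 011011110110111
Gen 11 (rule 129): 000001100000010
Gen 12 (rule 73): 111101101111000
Gen 13 (rule 129): 011000000110011
Gen 14 (rule 73): 011011110110011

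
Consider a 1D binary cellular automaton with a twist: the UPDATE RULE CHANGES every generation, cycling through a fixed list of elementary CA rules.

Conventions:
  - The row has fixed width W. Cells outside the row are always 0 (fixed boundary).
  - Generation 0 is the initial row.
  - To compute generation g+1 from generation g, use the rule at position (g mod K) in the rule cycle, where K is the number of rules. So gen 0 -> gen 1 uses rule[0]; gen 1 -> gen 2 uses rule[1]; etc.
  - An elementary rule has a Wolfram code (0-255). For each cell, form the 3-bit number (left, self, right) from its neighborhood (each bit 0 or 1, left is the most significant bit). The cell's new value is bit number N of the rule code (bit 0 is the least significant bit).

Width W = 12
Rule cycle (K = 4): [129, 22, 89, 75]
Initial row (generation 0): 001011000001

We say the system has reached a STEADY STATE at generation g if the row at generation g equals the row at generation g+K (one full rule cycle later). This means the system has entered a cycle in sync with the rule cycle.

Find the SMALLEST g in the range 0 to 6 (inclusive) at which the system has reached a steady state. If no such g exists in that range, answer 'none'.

Answer: none

Derivation:
Gen 0: 001011000001
Gen 1 (rule 129): 100000011100
Gen 2 (rule 22): 110000100010
Gen 3 (rule 89): 111110011001
Gen 4 (rule 75): 100010111010
Gen 5 (rule 129): 001000010000
Gen 6 (rule 22): 011100111000
Gen 7 (rule 89): 010110101111
Gen 8 (rule 75): 100110001001
Gen 9 (rule 129): 000000100000
Gen 10 (rule 22): 000001110000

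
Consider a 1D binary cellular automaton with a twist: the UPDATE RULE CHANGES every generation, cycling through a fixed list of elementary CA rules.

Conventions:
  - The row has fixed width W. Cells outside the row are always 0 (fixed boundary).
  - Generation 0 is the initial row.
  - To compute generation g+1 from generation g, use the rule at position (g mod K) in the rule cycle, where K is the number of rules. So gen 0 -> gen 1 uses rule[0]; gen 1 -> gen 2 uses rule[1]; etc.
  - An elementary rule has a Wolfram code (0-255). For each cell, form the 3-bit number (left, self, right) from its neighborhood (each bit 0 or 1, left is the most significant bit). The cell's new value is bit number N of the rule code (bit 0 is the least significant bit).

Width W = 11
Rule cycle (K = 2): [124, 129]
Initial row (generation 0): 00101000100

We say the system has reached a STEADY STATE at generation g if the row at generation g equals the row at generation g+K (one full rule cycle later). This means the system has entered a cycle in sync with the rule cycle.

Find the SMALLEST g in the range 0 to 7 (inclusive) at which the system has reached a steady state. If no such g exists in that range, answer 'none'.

Answer: none

Derivation:
Gen 0: 00101000100
Gen 1 (rule 124): 00111100110
Gen 2 (rule 129): 10011000000
Gen 3 (rule 124): 11011100000
Gen 4 (rule 129): 00001001111
Gen 5 (rule 124): 00001101001
Gen 6 (rule 129): 11100000000
Gen 7 (rule 124): 10110000000
Gen 8 (rule 129): 00000111111
Gen 9 (rule 124): 00000100001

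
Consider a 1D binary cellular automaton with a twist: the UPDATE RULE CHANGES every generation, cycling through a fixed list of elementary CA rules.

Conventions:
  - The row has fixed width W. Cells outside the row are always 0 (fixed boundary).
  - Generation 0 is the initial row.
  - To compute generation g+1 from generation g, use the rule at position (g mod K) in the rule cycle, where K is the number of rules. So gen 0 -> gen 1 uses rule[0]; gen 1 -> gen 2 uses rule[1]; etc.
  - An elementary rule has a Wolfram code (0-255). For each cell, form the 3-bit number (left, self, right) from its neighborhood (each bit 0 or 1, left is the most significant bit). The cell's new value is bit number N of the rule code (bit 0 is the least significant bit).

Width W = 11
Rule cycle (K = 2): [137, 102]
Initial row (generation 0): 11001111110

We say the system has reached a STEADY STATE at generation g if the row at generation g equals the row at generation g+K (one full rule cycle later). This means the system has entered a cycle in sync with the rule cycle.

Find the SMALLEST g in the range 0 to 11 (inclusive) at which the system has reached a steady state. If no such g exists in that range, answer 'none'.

Gen 0: 11001111110
Gen 1 (rule 137): 10001111100
Gen 2 (rule 102): 10010000100
Gen 3 (rule 137): 00000110001
Gen 4 (rule 102): 00001010011
Gen 5 (rule 137): 11100000010
Gen 6 (rule 102): 00100000110
Gen 7 (rule 137): 10001110100
Gen 8 (rule 102): 10010011100
Gen 9 (rule 137): 00000011001
Gen 10 (rule 102): 00000101011
Gen 11 (rule 137): 11110000010
Gen 12 (rule 102): 00010000110
Gen 13 (rule 137): 11000110100

Answer: none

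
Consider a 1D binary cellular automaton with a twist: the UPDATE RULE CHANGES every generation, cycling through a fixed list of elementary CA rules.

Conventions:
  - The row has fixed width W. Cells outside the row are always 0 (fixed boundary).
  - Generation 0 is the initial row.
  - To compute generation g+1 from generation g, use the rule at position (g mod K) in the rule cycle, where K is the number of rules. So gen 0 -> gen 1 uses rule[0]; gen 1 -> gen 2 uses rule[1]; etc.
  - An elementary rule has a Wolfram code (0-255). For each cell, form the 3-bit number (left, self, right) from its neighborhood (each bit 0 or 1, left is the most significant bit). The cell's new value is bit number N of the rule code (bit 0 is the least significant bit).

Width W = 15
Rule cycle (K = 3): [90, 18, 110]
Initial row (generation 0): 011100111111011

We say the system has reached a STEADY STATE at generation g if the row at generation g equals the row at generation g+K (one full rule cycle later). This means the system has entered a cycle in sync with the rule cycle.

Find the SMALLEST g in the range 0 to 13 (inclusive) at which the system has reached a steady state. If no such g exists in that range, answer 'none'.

Gen 0: 011100111111011
Gen 1 (rule 90): 110111100001011
Gen 2 (rule 18): 000000010010000
Gen 3 (rule 110): 000000110110000
Gen 4 (rule 90): 000001110111000
Gen 5 (rule 18): 000010000000100
Gen 6 (rule 110): 000110000001100
Gen 7 (rule 90): 001111000011110
Gen 8 (rule 18): 010000100100001
Gen 9 (rule 110): 110001101100011
Gen 10 (rule 90): 111011101110111
Gen 11 (rule 18): 000000000000000
Gen 12 (rule 110): 000000000000000
Gen 13 (rule 90): 000000000000000
Gen 14 (rule 18): 000000000000000
Gen 15 (rule 110): 000000000000000
Gen 16 (rule 90): 000000000000000

Answer: 11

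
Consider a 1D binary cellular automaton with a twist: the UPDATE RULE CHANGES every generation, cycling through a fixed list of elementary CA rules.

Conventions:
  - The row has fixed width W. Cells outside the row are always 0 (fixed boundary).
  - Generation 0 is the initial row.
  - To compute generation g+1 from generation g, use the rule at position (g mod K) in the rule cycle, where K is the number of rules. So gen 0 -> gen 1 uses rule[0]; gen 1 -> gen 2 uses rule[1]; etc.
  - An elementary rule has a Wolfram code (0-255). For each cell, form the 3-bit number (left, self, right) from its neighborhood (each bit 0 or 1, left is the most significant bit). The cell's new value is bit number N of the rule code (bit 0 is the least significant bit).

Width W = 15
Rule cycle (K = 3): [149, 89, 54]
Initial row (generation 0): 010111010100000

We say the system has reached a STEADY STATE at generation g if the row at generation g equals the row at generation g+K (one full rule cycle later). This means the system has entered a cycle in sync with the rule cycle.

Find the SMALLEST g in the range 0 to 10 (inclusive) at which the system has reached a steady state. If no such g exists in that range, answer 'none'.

Answer: none

Derivation:
Gen 0: 010111010100000
Gen 1 (rule 149): 010010010111111
Gen 2 (rule 89): 001001000100001
Gen 3 (rule 54): 011111101110011
Gen 4 (rule 149): 001111000101000
Gen 5 (rule 89): 101001110000111
Gen 6 (rule 54): 111110001001000
Gen 7 (rule 149): 011101101101111
Gen 8 (rule 89): 010101101101001
Gen 9 (rule 54): 111110010011111
Gen 10 (rule 149): 011101011001110
Gen 11 (rule 89): 010100011101011
Gen 12 (rule 54): 111110100011100
Gen 13 (rule 149): 011100111001011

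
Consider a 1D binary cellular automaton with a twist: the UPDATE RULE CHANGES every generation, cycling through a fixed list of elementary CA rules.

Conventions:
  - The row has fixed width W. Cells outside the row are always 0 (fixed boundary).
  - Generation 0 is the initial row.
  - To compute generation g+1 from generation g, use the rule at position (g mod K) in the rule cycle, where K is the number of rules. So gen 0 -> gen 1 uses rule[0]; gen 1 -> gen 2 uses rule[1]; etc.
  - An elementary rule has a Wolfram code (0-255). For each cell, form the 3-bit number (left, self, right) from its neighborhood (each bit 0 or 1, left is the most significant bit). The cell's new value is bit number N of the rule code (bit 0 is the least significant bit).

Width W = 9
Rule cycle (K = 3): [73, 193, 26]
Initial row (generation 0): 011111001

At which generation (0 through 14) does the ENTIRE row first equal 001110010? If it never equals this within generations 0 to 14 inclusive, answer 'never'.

Gen 0: 011111001
Gen 1 (rule 73): 010001000
Gen 2 (rule 193): 000100011
Gen 3 (rule 26): 001010110
Gen 4 (rule 73): 100000110
Gen 5 (rule 193): 001110010
Gen 6 (rule 26): 011001101
Gen 7 (rule 73): 011001100
Gen 8 (rule 193): 001000101
Gen 9 (rule 26): 010101000
Gen 10 (rule 73): 000000011
Gen 11 (rule 193): 111111001
Gen 12 (rule 26): 100000110
Gen 13 (rule 73): 001110110
Gen 14 (rule 193): 100110010

Answer: 5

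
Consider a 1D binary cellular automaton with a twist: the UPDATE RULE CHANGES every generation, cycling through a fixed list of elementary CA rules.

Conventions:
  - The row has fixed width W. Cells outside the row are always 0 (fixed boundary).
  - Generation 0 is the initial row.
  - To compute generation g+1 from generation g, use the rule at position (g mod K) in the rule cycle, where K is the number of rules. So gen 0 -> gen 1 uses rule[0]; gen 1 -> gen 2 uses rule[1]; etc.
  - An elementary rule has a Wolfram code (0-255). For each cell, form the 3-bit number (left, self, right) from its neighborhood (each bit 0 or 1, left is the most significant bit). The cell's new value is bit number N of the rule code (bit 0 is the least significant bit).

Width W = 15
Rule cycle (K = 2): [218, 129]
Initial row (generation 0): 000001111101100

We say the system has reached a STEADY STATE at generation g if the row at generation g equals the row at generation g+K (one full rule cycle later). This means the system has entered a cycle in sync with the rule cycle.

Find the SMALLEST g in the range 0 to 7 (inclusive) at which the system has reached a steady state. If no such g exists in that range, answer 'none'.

Gen 0: 000001111101100
Gen 1 (rule 218): 000011111101110
Gen 2 (rule 129): 111001111000100
Gen 3 (rule 218): 111111111101010
Gen 4 (rule 129): 011111111000000
Gen 5 (rule 218): 111111111100000
Gen 6 (rule 129): 011111111001111
Gen 7 (rule 218): 111111111111111
Gen 8 (rule 129): 011111111111110
Gen 9 (rule 218): 111111111111111

Answer: 7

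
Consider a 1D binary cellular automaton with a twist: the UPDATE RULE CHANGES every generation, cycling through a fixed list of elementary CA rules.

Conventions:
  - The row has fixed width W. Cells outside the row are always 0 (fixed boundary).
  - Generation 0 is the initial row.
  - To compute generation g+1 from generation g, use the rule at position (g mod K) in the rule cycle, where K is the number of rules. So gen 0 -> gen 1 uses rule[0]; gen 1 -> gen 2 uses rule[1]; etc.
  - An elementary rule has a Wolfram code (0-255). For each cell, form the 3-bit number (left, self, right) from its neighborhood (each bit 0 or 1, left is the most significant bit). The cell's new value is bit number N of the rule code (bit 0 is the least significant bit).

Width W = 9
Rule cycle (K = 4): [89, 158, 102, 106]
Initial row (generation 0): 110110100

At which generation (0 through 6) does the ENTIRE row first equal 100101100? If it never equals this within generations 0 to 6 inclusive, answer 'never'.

Answer: never

Derivation:
Gen 0: 110110100
Gen 1 (rule 89): 110110011
Gen 2 (rule 158): 100101110
Gen 3 (rule 102): 101110010
Gen 4 (rule 106): 011010100
Gen 5 (rule 89): 011000011
Gen 6 (rule 158): 110100110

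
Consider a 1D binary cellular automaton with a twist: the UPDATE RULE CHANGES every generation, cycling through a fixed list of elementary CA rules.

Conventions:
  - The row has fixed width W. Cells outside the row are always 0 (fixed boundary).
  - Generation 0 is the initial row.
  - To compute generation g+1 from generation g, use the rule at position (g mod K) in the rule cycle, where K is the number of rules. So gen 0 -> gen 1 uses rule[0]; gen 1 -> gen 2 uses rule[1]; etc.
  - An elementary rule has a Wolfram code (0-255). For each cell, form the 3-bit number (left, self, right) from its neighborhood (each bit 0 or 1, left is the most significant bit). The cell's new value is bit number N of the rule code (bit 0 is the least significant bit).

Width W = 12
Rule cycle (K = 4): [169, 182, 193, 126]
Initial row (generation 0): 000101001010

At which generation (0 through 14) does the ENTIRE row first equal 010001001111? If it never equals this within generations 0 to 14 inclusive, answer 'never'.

Gen 0: 000101001010
Gen 1 (rule 169): 110010000100
Gen 2 (rule 182): 001111001110
Gen 3 (rule 193): 100111000110
Gen 4 (rule 126): 111101101111
Gen 5 (rule 169): 111011011110
Gen 6 (rule 182): 010100101101
Gen 7 (rule 193): 000000000100
Gen 8 (rule 126): 000000001110
Gen 9 (rule 169): 111111101100
Gen 10 (rule 182): 011111010010
Gen 11 (rule 193): 001111000000
Gen 12 (rule 126): 011001100000
Gen 13 (rule 169): 010001001111
Gen 14 (rule 182): 111011110110

Answer: 13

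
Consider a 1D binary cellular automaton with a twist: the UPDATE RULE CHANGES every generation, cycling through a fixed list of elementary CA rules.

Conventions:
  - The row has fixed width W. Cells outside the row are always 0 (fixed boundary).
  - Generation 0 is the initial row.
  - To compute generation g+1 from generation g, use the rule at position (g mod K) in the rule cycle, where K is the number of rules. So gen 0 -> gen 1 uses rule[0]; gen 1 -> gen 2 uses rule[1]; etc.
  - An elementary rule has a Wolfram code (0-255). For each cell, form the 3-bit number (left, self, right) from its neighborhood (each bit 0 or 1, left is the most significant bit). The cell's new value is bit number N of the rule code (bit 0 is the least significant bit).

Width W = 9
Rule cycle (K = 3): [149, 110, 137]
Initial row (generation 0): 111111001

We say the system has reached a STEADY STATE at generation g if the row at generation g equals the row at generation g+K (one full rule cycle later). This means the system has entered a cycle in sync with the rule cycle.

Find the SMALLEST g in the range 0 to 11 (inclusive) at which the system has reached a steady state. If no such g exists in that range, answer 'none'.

Answer: 4

Derivation:
Gen 0: 111111001
Gen 1 (rule 149): 011110101
Gen 2 (rule 110): 110011111
Gen 3 (rule 137): 100011110
Gen 4 (rule 149): 111001101
Gen 5 (rule 110): 101011111
Gen 6 (rule 137): 000011110
Gen 7 (rule 149): 111001101
Gen 8 (rule 110): 101011111
Gen 9 (rule 137): 000011110
Gen 10 (rule 149): 111001101
Gen 11 (rule 110): 101011111
Gen 12 (rule 137): 000011110
Gen 13 (rule 149): 111001101
Gen 14 (rule 110): 101011111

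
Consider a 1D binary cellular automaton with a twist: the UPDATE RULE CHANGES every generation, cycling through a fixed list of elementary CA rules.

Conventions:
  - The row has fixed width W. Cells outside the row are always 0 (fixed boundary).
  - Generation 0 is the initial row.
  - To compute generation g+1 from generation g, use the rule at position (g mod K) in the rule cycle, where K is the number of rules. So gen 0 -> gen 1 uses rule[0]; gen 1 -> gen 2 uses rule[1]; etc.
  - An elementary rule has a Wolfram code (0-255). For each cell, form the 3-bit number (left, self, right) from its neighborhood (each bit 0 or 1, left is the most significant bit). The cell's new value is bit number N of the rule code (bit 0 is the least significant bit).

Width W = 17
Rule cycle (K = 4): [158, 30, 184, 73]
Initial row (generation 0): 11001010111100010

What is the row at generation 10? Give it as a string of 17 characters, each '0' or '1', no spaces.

Gen 0: 11001010111100010
Gen 1 (rule 158): 10111010111010111
Gen 2 (rule 30): 10100010100010100
Gen 3 (rule 184): 01010001010001010
Gen 4 (rule 73): 00000100000100000
Gen 5 (rule 158): 00001110001110000
Gen 6 (rule 30): 00011001011001000
Gen 7 (rule 184): 00010100110100100
Gen 8 (rule 73): 11000000110000001
Gen 9 (rule 158): 10100001101000011
Gen 10 (rule 30): 10110011001100110

Answer: 10110011001100110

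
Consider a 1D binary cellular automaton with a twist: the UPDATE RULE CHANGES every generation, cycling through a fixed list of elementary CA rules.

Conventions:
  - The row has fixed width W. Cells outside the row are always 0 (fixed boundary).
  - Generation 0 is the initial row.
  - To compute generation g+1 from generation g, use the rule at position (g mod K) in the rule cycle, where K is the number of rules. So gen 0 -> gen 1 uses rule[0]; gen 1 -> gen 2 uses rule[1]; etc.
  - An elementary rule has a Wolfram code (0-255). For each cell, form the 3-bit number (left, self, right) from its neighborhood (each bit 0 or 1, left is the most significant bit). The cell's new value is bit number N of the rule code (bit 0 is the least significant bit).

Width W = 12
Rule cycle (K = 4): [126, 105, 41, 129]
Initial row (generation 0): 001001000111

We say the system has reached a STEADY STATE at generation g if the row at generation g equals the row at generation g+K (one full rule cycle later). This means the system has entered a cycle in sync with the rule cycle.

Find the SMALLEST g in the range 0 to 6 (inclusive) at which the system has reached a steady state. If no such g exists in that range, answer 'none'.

Answer: none

Derivation:
Gen 0: 001001000111
Gen 1 (rule 126): 011111101101
Gen 2 (rule 105): 010000111110
Gen 3 (rule 41): 000110100000
Gen 4 (rule 129): 110000001111
Gen 5 (rule 126): 111000011001
Gen 6 (rule 105): 101011011000
Gen 7 (rule 41): 010110110011
Gen 8 (rule 129): 000000000000
Gen 9 (rule 126): 000000000000
Gen 10 (rule 105): 111111111111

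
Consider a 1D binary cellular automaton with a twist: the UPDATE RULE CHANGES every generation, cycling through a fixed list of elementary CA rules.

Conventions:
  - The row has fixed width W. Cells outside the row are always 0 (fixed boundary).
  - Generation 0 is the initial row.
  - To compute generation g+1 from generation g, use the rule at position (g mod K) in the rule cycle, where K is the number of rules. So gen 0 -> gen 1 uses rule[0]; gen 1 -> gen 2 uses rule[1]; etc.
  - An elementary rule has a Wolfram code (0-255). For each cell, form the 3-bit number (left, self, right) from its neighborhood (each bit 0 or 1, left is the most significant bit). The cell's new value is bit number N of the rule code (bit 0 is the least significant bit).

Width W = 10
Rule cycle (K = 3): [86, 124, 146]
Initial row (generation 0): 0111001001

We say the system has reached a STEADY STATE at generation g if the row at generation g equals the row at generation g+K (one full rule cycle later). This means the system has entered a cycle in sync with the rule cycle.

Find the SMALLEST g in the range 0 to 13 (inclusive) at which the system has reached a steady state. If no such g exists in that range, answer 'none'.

Gen 0: 0111001001
Gen 1 (rule 86): 1001111111
Gen 2 (rule 124): 1101000001
Gen 3 (rule 146): 0000100010
Gen 4 (rule 86): 0001110111
Gen 5 (rule 124): 0001011101
Gen 6 (rule 146): 0010001000
Gen 7 (rule 86): 0111011100
Gen 8 (rule 124): 0101110110
Gen 9 (rule 146): 1000100001
Gen 10 (rule 86): 1101110011
Gen 11 (rule 124): 1111011011
Gen 12 (rule 146): 0110000000
Gen 13 (rule 86): 1011000000
Gen 14 (rule 124): 1111100000
Gen 15 (rule 146): 0111010000
Gen 16 (rule 86): 1001011000

Answer: none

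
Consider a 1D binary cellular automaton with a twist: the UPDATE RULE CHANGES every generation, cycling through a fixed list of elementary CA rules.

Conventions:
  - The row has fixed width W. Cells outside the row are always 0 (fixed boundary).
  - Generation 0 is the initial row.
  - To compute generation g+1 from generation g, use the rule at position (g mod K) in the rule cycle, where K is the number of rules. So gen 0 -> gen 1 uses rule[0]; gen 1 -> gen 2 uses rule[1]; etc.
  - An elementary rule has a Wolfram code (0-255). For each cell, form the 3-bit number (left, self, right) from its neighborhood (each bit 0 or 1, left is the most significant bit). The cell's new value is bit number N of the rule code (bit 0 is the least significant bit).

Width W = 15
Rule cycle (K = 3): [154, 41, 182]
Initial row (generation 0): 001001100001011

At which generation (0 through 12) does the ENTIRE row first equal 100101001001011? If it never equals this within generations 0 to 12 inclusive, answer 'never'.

Gen 0: 001001100001011
Gen 1 (rule 154): 010111010010010
Gen 2 (rule 41): 001100100000000
Gen 3 (rule 182): 010011110000000
Gen 4 (rule 154): 101111101000000
Gen 5 (rule 41): 011000010011111
Gen 6 (rule 182): 100100111101110
Gen 7 (rule 154): 011011111001101
Gen 8 (rule 41): 010110000001010
Gen 9 (rule 182): 111001000011111
Gen 10 (rule 154): 110110100111110
Gen 11 (rule 41): 101101000100000
Gen 12 (rule 182): 110011101110000

Answer: never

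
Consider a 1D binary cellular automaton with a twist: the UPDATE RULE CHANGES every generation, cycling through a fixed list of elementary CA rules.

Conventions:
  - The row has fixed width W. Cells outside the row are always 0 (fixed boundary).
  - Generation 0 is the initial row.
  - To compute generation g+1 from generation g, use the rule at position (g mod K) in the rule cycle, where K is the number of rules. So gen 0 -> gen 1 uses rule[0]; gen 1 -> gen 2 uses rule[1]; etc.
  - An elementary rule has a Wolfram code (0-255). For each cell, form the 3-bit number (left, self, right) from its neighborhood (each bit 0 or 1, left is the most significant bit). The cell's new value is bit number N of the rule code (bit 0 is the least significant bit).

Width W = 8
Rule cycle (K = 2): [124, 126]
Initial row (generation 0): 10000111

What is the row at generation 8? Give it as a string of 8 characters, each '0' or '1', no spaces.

Answer: 11101111

Derivation:
Gen 0: 10000111
Gen 1 (rule 124): 11000101
Gen 2 (rule 126): 11101111
Gen 3 (rule 124): 10111001
Gen 4 (rule 126): 11101111
Gen 5 (rule 124): 10111001
Gen 6 (rule 126): 11101111
Gen 7 (rule 124): 10111001
Gen 8 (rule 126): 11101111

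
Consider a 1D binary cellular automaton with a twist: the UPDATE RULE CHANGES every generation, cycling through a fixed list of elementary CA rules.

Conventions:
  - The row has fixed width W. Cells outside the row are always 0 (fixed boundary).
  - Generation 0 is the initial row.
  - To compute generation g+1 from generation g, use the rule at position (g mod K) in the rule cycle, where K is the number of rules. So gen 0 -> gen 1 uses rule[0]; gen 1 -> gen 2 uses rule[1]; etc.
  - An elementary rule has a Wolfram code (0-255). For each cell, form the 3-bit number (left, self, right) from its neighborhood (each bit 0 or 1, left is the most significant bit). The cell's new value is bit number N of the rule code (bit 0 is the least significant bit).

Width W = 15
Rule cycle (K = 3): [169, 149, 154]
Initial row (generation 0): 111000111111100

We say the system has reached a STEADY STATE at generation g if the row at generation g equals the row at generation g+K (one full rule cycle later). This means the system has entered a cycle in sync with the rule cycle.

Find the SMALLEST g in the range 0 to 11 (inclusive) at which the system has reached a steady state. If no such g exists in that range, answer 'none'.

Answer: none

Derivation:
Gen 0: 111000111111100
Gen 1 (rule 169): 110010111111001
Gen 2 (rule 149): 001010011110101
Gen 3 (rule 154): 010001111100000
Gen 4 (rule 169): 000101111001111
Gen 5 (rule 149): 110100110100110
Gen 6 (rule 154): 100011100011101
Gen 7 (rule 169): 001011001011010
Gen 8 (rule 149): 101000101000011
Gen 9 (rule 154): 000101000100110
Gen 10 (rule 169): 110010010000100
Gen 11 (rule 149): 001011011110111
Gen 12 (rule 154): 010010011100110
Gen 13 (rule 169): 000000011000100
Gen 14 (rule 149): 111111000110111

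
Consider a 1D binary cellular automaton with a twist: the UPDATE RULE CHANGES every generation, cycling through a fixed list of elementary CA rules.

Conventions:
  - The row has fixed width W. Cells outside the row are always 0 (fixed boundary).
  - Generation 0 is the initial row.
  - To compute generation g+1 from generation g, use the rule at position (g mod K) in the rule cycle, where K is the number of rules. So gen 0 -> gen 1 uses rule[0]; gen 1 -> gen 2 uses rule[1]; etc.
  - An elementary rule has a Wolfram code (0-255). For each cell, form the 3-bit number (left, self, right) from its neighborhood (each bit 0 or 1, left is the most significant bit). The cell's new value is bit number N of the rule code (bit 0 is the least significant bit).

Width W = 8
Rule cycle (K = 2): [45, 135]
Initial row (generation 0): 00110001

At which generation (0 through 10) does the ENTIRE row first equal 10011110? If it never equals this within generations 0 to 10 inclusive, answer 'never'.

Answer: 10

Derivation:
Gen 0: 00110001
Gen 1 (rule 45): 10100101
Gen 2 (rule 135): 10101101
Gen 3 (rule 45): 11111011
Gen 4 (rule 135): 01110000
Gen 5 (rule 45): 01000111
Gen 6 (rule 135): 11011010
Gen 7 (rule 45): 10110110
Gen 8 (rule 135): 10000000
Gen 9 (rule 45): 10111111
Gen 10 (rule 135): 10011110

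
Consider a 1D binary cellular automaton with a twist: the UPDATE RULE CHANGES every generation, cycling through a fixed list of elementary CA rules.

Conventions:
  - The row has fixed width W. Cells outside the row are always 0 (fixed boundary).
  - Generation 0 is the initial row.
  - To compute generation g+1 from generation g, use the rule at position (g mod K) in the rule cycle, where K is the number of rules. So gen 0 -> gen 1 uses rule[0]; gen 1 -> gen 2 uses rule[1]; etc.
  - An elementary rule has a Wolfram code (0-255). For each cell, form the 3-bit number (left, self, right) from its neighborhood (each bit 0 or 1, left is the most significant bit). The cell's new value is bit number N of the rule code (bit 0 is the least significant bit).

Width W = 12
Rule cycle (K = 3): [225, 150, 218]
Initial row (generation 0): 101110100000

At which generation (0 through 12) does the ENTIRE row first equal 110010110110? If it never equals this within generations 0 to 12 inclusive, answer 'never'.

Gen 0: 101110100000
Gen 1 (rule 225): 010111001111
Gen 2 (rule 150): 110010110110
Gen 3 (rule 218): 111100110111
Gen 4 (rule 225): 011100011011
Gen 5 (rule 150): 101010100000
Gen 6 (rule 218): 000000010000
Gen 7 (rule 225): 111111000111
Gen 8 (rule 150): 011110101010
Gen 9 (rule 218): 111110000001
Gen 10 (rule 225): 011110111100
Gen 11 (rule 150): 101100011010
Gen 12 (rule 218): 001110111001

Answer: 2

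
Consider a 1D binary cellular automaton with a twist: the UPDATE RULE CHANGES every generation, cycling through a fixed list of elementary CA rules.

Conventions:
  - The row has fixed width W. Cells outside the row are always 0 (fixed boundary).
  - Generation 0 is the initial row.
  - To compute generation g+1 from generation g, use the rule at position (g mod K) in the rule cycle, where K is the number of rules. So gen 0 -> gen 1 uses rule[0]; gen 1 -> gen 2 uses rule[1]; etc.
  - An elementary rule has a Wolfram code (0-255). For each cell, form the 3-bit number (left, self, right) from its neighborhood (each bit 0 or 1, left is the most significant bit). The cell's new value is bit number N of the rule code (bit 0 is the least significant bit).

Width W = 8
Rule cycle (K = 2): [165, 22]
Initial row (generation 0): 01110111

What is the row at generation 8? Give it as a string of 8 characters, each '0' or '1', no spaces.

Answer: 00000010

Derivation:
Gen 0: 01110111
Gen 1 (rule 165): 00101010
Gen 2 (rule 22): 01101011
Gen 3 (rule 165): 00011100
Gen 4 (rule 22): 00100010
Gen 5 (rule 165): 10101010
Gen 6 (rule 22): 10101011
Gen 7 (rule 165): 11111100
Gen 8 (rule 22): 00000010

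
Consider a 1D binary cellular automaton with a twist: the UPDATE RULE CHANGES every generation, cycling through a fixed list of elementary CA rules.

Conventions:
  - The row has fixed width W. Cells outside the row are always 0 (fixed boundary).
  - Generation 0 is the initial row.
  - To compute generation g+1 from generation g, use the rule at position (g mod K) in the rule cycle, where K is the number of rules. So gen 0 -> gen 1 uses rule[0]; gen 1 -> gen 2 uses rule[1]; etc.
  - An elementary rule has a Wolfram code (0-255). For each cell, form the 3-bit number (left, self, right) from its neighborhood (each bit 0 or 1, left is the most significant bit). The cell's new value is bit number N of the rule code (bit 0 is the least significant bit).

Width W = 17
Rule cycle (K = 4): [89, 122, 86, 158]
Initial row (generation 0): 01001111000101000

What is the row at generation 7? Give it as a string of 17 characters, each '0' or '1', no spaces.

Gen 0: 01001111000101000
Gen 1 (rule 89): 00101001110000111
Gen 2 (rule 122): 01010111011001101
Gen 3 (rule 86): 11010001001110101
Gen 4 (rule 158): 10011011111100101
Gen 5 (rule 89): 01011010000110000
Gen 6 (rule 122): 10111101001111000
Gen 7 (rule 86): 10000101110001100

Answer: 10000101110001100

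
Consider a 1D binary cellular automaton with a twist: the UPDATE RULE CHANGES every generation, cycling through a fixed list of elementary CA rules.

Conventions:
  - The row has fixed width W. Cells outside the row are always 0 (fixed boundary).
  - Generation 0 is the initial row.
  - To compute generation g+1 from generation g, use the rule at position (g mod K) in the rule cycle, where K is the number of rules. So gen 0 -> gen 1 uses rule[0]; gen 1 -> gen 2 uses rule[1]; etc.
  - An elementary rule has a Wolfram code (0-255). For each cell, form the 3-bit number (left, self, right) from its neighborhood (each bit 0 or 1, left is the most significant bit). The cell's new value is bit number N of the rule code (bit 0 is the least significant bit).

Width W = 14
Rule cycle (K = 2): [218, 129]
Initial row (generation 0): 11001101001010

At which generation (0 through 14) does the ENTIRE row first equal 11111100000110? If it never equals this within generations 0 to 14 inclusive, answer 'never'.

Gen 0: 11001101001010
Gen 1 (rule 218): 11111100110001
Gen 2 (rule 129): 01111000000100
Gen 3 (rule 218): 11111100001010
Gen 4 (rule 129): 01111001100000
Gen 5 (rule 218): 11111111110000
Gen 6 (rule 129): 01111111100111
Gen 7 (rule 218): 11111111111111
Gen 8 (rule 129): 01111111111110
Gen 9 (rule 218): 11111111111111
Gen 10 (rule 129): 01111111111110
Gen 11 (rule 218): 11111111111111
Gen 12 (rule 129): 01111111111110
Gen 13 (rule 218): 11111111111111
Gen 14 (rule 129): 01111111111110

Answer: never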